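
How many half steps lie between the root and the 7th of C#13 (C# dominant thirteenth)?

Spelling the chord: C#-E#-G#-B-D#-A#.
C# to B is a minor seventh: 10 semitones.

10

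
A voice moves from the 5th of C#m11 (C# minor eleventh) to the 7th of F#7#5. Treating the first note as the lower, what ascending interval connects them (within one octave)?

m6

C#m11 (C# minor eleventh) has G# as its 5th, and F#7#5 has E as its 7th.
G# up to E is 8 semitones, a half step narrower than a major sixth, so the interval is minor.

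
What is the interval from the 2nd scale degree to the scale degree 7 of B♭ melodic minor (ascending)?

The scale runs B♭ C D♭ E♭ F G A.
The 2nd scale degree is C and the degree 7 is A.
Counting 6 letters and 9 half steps from C gives a major sixth.

major sixth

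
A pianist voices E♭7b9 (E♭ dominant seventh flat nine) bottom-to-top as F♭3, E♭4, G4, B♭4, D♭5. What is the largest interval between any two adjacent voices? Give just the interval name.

M7

Adjacent intervals: F♭3→E♭4 = major seventh; E♭4→G4 = major third; G4→B♭4 = minor third; B♭4→D♭5 = minor third.
The largest is F♭3 to E♭4, a major seventh (11 semitones).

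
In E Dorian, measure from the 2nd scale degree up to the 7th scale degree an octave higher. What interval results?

E dorian: E F# G A B C# D.
The 2nd scale degree is F# and the scale degree 7 (up an octave) is D.
F# up to D is 20 semitones, a half step narrower than a major thirteenth, so the interval is minor.

minor thirteenth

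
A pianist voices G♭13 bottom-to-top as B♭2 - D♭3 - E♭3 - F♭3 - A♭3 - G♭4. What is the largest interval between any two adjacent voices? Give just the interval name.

Adjacent intervals: B♭2→D♭3 = minor third; D♭3→E♭3 = major second; E♭3→F♭3 = minor second; F♭3→A♭3 = major third; A♭3→G♭4 = minor seventh.
The largest is A♭3 to G♭4, a minor seventh (10 semitones).

m7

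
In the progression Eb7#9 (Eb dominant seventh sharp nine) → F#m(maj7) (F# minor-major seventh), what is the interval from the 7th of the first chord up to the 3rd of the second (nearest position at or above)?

augmented fifth

Eb7#9 (Eb dominant seventh sharp nine) has Db as its 7th, and F#m(maj7) (F# minor-major seventh) has A as its 3rd.
Db up to A is 8 semitones, a half step wider than a perfect fifth, so the interval is augmented.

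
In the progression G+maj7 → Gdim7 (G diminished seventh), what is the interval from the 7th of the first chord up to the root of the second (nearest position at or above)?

G+maj7 has F# as its 7th, and Gdim7 (G diminished seventh) has G as its root.
2 letter names make it a second; at 1 semitone (a half step narrower than major) the quality is minor.

minor second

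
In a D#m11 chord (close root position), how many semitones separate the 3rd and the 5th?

4

D#m11 (D# minor eleventh): D# F# A# C# E# G#.
F# to A# is a major third: 4 semitones.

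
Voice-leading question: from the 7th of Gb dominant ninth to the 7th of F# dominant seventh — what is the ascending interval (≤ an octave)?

The 7th of Gb dominant ninth is Fb; the 7th of F# dominant seventh is E.
Fb up to E is 12 semitones, a half step wider than a major seventh, so the interval is augmented.

A7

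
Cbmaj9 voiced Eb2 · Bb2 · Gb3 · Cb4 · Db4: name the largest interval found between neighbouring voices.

Adjacent intervals: Eb2→Bb2 = perfect fifth; Bb2→Gb3 = minor sixth; Gb3→Cb4 = perfect fourth; Cb4→Db4 = major second.
The largest is Bb2 to Gb3, a minor sixth (8 semitones).

minor sixth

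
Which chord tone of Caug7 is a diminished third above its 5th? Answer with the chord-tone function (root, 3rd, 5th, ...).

Spelling the chord: C E G# Bb.
The 5th is G#. A diminished third above G# is Bb.
Bb is the chord's 7th.

7th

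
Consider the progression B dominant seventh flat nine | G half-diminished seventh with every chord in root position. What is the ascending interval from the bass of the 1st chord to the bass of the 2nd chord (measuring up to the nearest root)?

minor sixth

The roots are B and G.
B up to G is 8 semitones, a half step narrower than a major sixth, so the interval is minor.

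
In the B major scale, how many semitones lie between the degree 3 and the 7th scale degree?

7

The scale is B C# D# E F# G# A#.
D# up to A# is a perfect fifth — 7 semitones.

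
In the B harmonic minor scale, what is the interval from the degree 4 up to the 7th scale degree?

A4

B harmonic minor: B C♯ D E F♯ G A♯.
The degree 4 is E and the degree 7 is A♯.
4 letter names make it a fourth; at 6 semitones (a half step wider than perfect) the quality is augmented.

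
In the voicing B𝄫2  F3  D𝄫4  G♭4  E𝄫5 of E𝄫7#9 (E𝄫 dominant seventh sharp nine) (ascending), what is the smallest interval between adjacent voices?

augmented fourth

Adjacent intervals: B𝄫2→F3 = augmented fifth; F3→D𝄫4 = diminished sixth; D𝄫4→G♭4 = augmented fourth; G♭4→E𝄫5 = minor sixth.
The smallest is D𝄫4 to G♭4, an augmented fourth (6 semitones).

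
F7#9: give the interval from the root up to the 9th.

augmented ninth

F dominant seventh sharp nine is spelled F–A–C–E♭–G♯.
Root = F; 9th = G♯.
From F to G♯: 15 semitones over a ninth = augmented.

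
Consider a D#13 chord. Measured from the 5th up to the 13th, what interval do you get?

The chord tones of D# dominant thirteenth are D#–F##–A#–C#–E#–B#.
So we need the interval from A# up to B#.
From A# to B# is 14 semitones, exactly the major ninth.

major 9th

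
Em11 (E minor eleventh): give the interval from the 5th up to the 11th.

Spelling the chord: E G B D F# A.
5th = B; 11th = A.
7 letter names make it a seventh; at 10 semitones (a half step narrower than major) the quality is minor.

minor 7th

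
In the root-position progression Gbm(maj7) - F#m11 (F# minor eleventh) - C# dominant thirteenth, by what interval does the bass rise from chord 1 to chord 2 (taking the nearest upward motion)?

augmented seventh

The roots are Gb and F#.
From Gb to F#: 12 semitones over a seventh = augmented.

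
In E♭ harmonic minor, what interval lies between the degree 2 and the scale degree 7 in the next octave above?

E♭ harmonic minor: E♭ F G♭ A♭ B♭ C♭ D.
The degree 2 is F and the degree 7 (up an octave) is D.
From F to D is 21 semitones, exactly the major thirteenth.

major 13th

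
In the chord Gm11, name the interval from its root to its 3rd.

minor third

Spelling the chord: G–B♭–D–F–A–C.
The root is G and the 3rd is B♭.
G up to B♭ is 3 semitones, a half step narrower than a major third, so the interval is minor.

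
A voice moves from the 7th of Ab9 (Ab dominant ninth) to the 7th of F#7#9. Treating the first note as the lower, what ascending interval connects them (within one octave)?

The 7th of Ab9 (Ab dominant ninth) is Gb; the 7th of F#7#9 is E.
6 letter names make it a sixth; at 10 semitones (a half step wider than major) the quality is augmented.

augmented 6th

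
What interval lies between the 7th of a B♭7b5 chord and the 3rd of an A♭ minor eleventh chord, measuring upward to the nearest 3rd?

B♭7b5 has A♭ as its 7th, and A♭ minor eleventh has C♭ as its 3rd.
A♭ up to C♭ is 3 semitones, a half step narrower than a major third, so the interval is minor.

minor 3rd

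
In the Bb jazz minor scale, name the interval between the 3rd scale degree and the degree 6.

augmented fourth

Bb melodic minor: Bb C Db Eb F G A.
3rd scale degree = Db; 6th degree = G.
From Db to G: 6 semitones over a fourth = augmented.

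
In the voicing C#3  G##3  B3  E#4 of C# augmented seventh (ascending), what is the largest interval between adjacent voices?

Adjacent intervals: C#3→G##3 = augmented fifth; G##3→B3 = diminished third; B3→E#4 = augmented fourth.
The largest is C#3 to G##3, an augmented fifth (8 semitones).

augmented fifth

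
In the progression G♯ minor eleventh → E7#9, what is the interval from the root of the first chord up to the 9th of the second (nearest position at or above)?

major seventh

G♯ minor eleventh has G♯ as its root, and E7#9 has F𝄪 as its 9th.
Counting 7 letters and 11 half steps from G♯ gives a major seventh.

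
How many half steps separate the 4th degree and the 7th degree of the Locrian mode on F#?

The scale is F# G A B C D E.
B up to E is a perfect fourth — 5 semitones.

5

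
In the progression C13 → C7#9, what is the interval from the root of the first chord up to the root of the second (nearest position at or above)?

perfect unison

C13 has C as its root, and C7#9 has C as its root.
C up to C spans 1 letter names and 0 semitones — a perfect unison.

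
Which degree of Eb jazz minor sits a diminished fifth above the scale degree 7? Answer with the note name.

Ab

The scale is Eb F Gb Ab Bb C D.
The scale degree 7 is D; a diminished fifth above that is Ab — scale degree 4.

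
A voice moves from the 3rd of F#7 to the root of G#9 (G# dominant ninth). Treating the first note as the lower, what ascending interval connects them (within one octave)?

minor 7th

The 3rd of F#7 is A#; the root of G#9 (G# dominant ninth) is G#.
7 letter names make it a seventh; at 10 semitones (a half step narrower than major) the quality is minor.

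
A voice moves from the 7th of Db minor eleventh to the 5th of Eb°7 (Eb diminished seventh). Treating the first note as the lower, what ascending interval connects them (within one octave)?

minor seventh

Db minor eleventh has Cb as its 7th, and Eb°7 (Eb diminished seventh) has Bbb as its 5th.
7 letter names make it a seventh; at 10 semitones (a half step narrower than major) the quality is minor.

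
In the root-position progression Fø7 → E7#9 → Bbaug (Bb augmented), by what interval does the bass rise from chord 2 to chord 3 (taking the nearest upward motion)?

diminished fifth

The roots are E and Bb.
E up to Bb is 6 semitones, a half step narrower than a perfect fifth, so the interval is diminished.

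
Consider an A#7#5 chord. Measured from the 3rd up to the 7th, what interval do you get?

The chord tones of A#+7 (A# augmented seventh) are A# C## E## G#.
That puts C## below G#.
5 letter names make it a fifth; at 6 semitones (a half step narrower than perfect) the quality is diminished.

d5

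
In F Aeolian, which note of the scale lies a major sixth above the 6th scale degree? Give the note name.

The scale is F G A♭ B♭ C D♭ E♭.
The 6th scale degree is D♭; a major sixth above that is B♭ — scale degree 4.

Bb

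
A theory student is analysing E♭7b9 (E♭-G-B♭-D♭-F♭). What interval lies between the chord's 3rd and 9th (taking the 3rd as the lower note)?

diminished seventh

That puts G below F♭.
7 letter names make it a seventh; at 9 semitones (a whole step narrower than major) the quality is diminished.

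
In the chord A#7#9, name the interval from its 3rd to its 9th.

Spelling the chord: A#, C##, E#, G#, B##.
That puts C## below B##.
From C## to B## is 11 semitones, exactly the major seventh.

major seventh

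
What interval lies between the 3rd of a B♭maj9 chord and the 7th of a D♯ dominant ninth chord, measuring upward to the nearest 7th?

major 7th

The 3rd of B♭maj9 is D; the 7th of D♯ dominant ninth is C♯.
D up to C♯ spans 7 letter names and 11 semitones — a major seventh.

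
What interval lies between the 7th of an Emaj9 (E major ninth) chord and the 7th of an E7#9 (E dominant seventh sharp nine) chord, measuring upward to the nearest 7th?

The 7th of Emaj9 (E major ninth) is D#; the 7th of E7#9 (E dominant seventh sharp nine) is D.
8 letter names make it an octave; at 11 semitones (a half step narrower than perfect) the quality is diminished.

diminished 8th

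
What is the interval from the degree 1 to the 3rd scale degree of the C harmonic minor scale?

Spelling the C harmonic minor scale: C D Eb F G Ab B.
The degree 1 is C and the 3rd degree is Eb.
C up to Eb is 3 semitones, a half step narrower than a major third, so the interval is minor.

minor third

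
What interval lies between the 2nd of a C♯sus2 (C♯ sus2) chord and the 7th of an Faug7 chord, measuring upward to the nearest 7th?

C♯sus2 (C♯ sus2) has D♯ as its 2nd, and Faug7 has E♭ as its 7th.
D♯ up to E♭ is 0 semitones, a whole step narrower than a major second, so the interval is diminished.

diminished second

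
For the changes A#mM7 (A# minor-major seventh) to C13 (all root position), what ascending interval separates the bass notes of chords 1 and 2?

The roots are A# and C.
From A# to C: 2 semitones over a third = diminished.

diminished 3rd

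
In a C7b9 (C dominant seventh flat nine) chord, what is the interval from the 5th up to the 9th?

diminished 5th

Spelling the chord: C, E, G, Bb, Db.
So we need the interval from G up to Db.
5 letter names make it a fifth; at 6 semitones (a half step narrower than perfect) the quality is diminished.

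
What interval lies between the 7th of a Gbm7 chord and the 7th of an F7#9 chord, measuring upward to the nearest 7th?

M7

The 7th of Gbm7 is Fb; the 7th of F7#9 is Eb.
From Fb to Eb is 11 semitones, exactly the major seventh.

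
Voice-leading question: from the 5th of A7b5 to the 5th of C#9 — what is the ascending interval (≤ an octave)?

A7b5 has Eb as its 5th, and C#9 has G# as its 5th.
From Eb to G#: 5 semitones over a third = augmented.

augmented third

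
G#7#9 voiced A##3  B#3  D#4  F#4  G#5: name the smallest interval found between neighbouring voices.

minor second

Adjacent intervals: A##3→B#3 = minor second; B#3→D#4 = minor third; D#4→F#4 = minor third; F#4→G#5 = major ninth.
The smallest is A##3 to B#3, a minor second (1 semitone).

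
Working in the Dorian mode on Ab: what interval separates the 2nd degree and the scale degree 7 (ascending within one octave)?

The scale runs Ab Bb Cb Db Eb F Gb.
The 2nd degree is Bb and the scale degree 7 is Gb.
Bb up to Gb is 8 semitones, a half step narrower than a major sixth, so the interval is minor.

minor sixth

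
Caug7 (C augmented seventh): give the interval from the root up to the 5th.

Spelling the chord: C, E, G#, Bb.
The root is C and the 5th is G#.
5 letter names make it a fifth; at 8 semitones (a half step wider than perfect) the quality is augmented.

augmented fifth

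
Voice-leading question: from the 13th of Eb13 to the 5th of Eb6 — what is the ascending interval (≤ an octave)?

Eb13 has C as its 13th, and Eb6 has Bb as its 5th.
C up to Bb is 10 semitones, a half step narrower than a major seventh, so the interval is minor.

minor seventh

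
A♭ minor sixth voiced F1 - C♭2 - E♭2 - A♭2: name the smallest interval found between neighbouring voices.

Adjacent intervals: F1→C♭2 = diminished fifth; C♭2→E♭2 = major third; E♭2→A♭2 = perfect fourth.
The smallest is C♭2 to E♭2, a major third (4 semitones).

major third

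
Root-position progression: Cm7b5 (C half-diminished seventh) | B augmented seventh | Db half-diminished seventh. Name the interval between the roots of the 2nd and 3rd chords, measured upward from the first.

diminished third

The roots are B and Db.
B up to Db is 2 semitones, a whole step narrower than a major third, so the interval is diminished.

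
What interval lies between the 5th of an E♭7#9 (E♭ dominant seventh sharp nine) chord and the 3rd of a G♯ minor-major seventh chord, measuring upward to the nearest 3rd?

E♭7#9 (E♭ dominant seventh sharp nine) has B♭ as its 5th, and G♯ minor-major seventh has B as its 3rd.
1 letter names make it a unison; at 1 semitone (a half step wider than perfect) the quality is augmented.

augmented unison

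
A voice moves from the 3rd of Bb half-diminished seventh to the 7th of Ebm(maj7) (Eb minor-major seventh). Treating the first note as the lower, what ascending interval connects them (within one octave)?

The 3rd of Bb half-diminished seventh is Db; the 7th of Ebm(maj7) (Eb minor-major seventh) is D.
Db up to D is 1 semitone, a half step wider than a perfect unison, so the interval is augmented.

augmented unison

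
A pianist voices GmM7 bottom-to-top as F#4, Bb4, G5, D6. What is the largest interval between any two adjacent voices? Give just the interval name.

major 6th

Adjacent intervals: F#4→Bb4 = diminished fourth; Bb4→G5 = major sixth; G5→D6 = perfect fifth.
The largest is Bb4 to G5, a major sixth (9 semitones).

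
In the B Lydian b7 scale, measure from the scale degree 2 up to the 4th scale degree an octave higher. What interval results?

The scale runs B C# D# E# F# G# A.
Scale degree 2 = C#; 4th scale degree (up an octave) = E#.
C# up to E# spans 10 letter names and 16 semitones — a major tenth.

major tenth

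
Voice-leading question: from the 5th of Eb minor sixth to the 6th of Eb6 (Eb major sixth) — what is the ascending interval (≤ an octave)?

The 5th of Eb minor sixth is Bb; the 6th of Eb6 (Eb major sixth) is C.
From Bb to C is 2 semitones, exactly the major second.

M2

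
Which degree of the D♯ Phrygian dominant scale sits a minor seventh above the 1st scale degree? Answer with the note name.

The scale is D♯ E F𝄪 G♯ A♯ B C♯.
The 1st scale degree is D♯; a minor seventh above that is C♯ — scale degree 7.

C#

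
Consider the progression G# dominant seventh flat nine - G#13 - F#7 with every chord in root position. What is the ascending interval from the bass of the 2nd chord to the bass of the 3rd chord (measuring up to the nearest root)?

The roots are G# and F#.
7 letter names make it a seventh; at 10 semitones (a half step narrower than major) the quality is minor.

minor 7th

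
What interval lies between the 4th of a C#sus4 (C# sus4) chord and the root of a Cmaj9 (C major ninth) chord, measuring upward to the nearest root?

diminished fifth

The 4th of C#sus4 (C# sus4) is F#; the root of Cmaj9 (C major ninth) is C.
5 letter names make it a fifth; at 6 semitones (a half step narrower than perfect) the quality is diminished.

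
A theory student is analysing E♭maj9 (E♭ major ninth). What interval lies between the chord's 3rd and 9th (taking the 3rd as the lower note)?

The chord tones of E♭maj9 are E♭, G, B♭, D, F.
The 3rd is G and the 9th is F.
G up to F is 10 semitones, a half step narrower than a major seventh, so the interval is minor.

minor seventh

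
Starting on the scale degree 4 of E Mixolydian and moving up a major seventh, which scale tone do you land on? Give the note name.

The scale is E F# G# A B C# D.
The scale degree 4 is A; a major seventh above that is G# — scale degree 3.

G#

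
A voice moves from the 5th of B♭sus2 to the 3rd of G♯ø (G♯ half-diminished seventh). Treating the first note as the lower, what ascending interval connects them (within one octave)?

augmented fourth

B♭sus2 has F as its 5th, and G♯ø (G♯ half-diminished seventh) has B as its 3rd.
From F to B: 6 semitones over a fourth = augmented.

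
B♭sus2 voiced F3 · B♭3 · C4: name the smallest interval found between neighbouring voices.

Adjacent intervals: F3→B♭3 = perfect fourth; B♭3→C4 = major second.
The smallest is B♭3 to C4, a major second (2 semitones).

major second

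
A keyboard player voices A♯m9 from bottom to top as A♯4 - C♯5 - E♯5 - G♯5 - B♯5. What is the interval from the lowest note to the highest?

major ninth

The outer voices are A♯4 and B♯5.
From A♯ to B♯ is 14 semitones, exactly the major ninth.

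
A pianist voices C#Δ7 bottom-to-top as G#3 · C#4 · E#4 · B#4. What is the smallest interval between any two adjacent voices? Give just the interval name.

Adjacent intervals: G#3→C#4 = perfect fourth; C#4→E#4 = major third; E#4→B#4 = perfect fifth.
The smallest is C#4 to E#4, a major third (4 semitones).

major 3rd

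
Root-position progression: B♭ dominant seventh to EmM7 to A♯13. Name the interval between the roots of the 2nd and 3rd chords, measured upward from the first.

The roots are E and A♯.
E up to A♯ is 6 semitones, a half step wider than a perfect fourth, so the interval is augmented.

augmented fourth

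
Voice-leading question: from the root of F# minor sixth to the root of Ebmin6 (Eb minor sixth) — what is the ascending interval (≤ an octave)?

diminished seventh

The root of F# minor sixth is F#; the root of Ebmin6 (Eb minor sixth) is Eb.
F# up to Eb is 9 semitones, a whole step narrower than a major seventh, so the interval is diminished.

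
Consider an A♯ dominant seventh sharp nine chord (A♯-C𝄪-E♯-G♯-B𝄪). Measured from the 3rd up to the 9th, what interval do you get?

major seventh

The 3rd is C𝄪 and the 9th is B𝄪.
Counting 7 letters and 11 half steps from C𝄪 gives a major seventh.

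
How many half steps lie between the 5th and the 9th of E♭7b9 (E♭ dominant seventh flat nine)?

Spelling the chord: E♭ G B♭ D♭ F♭.
B♭ to F♭ is a diminished fifth: 6 semitones.

6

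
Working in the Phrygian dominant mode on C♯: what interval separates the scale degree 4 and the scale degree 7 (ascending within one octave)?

perfect fourth

Spelling the Phrygian dominant mode on C♯: C♯ D E♯ F♯ G♯ A B.
The scale degree 4 is F♯ and the 7th degree is B.
Counting 4 letters and 5 half steps from F♯ gives a perfect fourth.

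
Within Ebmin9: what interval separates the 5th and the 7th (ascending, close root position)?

m3

Ebmin9 (Eb minor ninth): Eb Gb Bb Db F.
5th = Bb; 7th = Db.
Bb up to Db is 3 semitones, a half step narrower than a major third, so the interval is minor.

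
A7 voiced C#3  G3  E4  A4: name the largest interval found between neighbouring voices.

Adjacent intervals: C#3→G3 = diminished fifth; G3→E4 = major sixth; E4→A4 = perfect fourth.
The largest is G3 to E4, a major sixth (9 semitones).

major sixth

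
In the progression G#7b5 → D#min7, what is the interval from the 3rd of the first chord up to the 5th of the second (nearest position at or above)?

G#7b5 has B# as its 3rd, and D#min7 has A# as its 5th.
From B# to A#: 10 semitones over a seventh = minor.

minor 7th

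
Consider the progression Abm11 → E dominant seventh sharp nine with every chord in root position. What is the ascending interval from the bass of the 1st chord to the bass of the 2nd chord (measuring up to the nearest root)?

augmented fifth

The roots are Ab and E.
Ab up to E is 8 semitones, a half step wider than a perfect fifth, so the interval is augmented.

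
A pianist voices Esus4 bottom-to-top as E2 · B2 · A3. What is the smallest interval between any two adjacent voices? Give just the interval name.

P5

Adjacent intervals: E2→B2 = perfect fifth; B2→A3 = minor seventh.
The smallest is E2 to B2, a perfect fifth (7 semitones).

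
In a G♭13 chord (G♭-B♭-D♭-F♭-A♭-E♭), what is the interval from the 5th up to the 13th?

M9

So we need the interval from D♭ up to E♭.
Counting 9 letters and 14 half steps from D♭ gives a major ninth.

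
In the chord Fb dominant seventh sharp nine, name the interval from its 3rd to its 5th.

m3

Fb7#9 (Fb dominant seventh sharp nine): Fb Ab Cb Ebb G.
3rd = Ab; 5th = Cb.
Ab up to Cb is 3 semitones, a half step narrower than a major third, so the interval is minor.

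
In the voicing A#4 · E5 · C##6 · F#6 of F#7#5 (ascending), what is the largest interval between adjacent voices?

Adjacent intervals: A#4→E5 = diminished fifth; E5→C##6 = augmented sixth; C##6→F#6 = diminished fourth.
The largest is E5 to C##6, an augmented sixth (10 semitones).

augmented 6th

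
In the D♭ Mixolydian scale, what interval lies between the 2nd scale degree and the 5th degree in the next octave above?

The scale runs D♭ E♭ F G♭ A♭ B♭ C♭.
The 2nd scale degree is E♭ and the 5th scale degree (up an octave) is A♭.
From E♭ to A♭ is 17 semitones, exactly the perfect eleventh.

perfect 11th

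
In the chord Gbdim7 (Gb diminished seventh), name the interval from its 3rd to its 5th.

Spelling the chord: Gb Bbb Dbb Fbb.
That puts Bbb below Dbb.
From Bbb to Dbb: 3 semitones over a third = minor.

m3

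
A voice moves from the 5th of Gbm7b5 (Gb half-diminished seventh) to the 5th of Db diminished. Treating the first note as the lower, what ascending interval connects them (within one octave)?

The 5th of Gbm7b5 (Gb half-diminished seventh) is Dbb; the 5th of Db diminished is Abb.
From Dbb to Abb is 7 semitones, exactly the perfect fifth.

perfect 5th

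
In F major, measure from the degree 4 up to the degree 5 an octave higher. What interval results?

M9

Spelling F major: F G A Bb C D E.
That puts Bb below C.
Bb up to C spans 9 letter names and 14 semitones — a major ninth.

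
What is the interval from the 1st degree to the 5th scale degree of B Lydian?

Spelling B Lydian: B C# D# E# F# G# A#.
So we need the interval from B up to F#.
B up to F# spans 5 letter names and 7 semitones — a perfect fifth.

perfect fifth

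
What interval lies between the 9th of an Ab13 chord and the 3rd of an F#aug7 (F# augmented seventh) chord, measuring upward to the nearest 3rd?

The 9th of Ab13 is Bb; the 3rd of F#aug7 (F# augmented seventh) is A#.
From Bb to A#: 12 semitones over a seventh = augmented.

augmented 7th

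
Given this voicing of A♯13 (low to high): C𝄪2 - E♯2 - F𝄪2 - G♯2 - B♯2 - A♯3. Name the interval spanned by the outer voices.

minor thirteenth

The outer voices are C𝄪2 and A♯3.
C𝄪 up to A♯ is 20 semitones, a half step narrower than a major thirteenth, so the interval is minor.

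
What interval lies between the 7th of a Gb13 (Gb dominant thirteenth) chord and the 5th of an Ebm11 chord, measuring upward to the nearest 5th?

The 7th of Gb13 (Gb dominant thirteenth) is Fb; the 5th of Ebm11 is Bb.
Fb up to Bb is 6 semitones, a half step wider than a perfect fourth, so the interval is augmented.

A4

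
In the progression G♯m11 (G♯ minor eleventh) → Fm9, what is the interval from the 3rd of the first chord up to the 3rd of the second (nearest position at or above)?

diminished 7th

G♯m11 (G♯ minor eleventh) has B as its 3rd, and Fm9 has A♭ as its 3rd.
B up to A♭ is 9 semitones, a whole step narrower than a major seventh, so the interval is diminished.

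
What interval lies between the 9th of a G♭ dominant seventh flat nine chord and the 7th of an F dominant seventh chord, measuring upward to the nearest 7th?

augmented fifth

G♭ dominant seventh flat nine has A𝄫 as its 9th, and F dominant seventh has E♭ as its 7th.
From A𝄫 to E♭: 8 semitones over a fifth = augmented.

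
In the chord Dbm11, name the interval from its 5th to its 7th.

minor third

Dbm11 (Db minor eleventh) is spelled Db–Fb–Ab–Cb–Eb–Gb.
5th = Ab; 7th = Cb.
Ab up to Cb is 3 semitones, a half step narrower than a major third, so the interval is minor.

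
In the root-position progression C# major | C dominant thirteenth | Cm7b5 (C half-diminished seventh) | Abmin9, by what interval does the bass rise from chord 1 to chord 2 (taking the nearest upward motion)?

The roots are C# and C.
C# up to C is 11 semitones, a half step narrower than a perfect octave, so the interval is diminished.

diminished octave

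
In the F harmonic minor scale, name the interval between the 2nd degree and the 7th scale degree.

The scale runs F G Ab Bb C Db E.
That puts G below E.
From G to E is 9 semitones, exactly the major sixth.

major 6th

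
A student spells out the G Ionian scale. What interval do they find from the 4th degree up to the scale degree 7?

G major: G A B C D E F#.
That puts C below F#.
C up to F# is 6 semitones, a half step wider than a perfect fourth, so the interval is augmented.

A4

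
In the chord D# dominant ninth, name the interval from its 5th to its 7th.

The chord tones of D#9 are D#–F##–A#–C#–E#.
The 5th is A# and the 7th is C#.
A# up to C# is 3 semitones, a half step narrower than a major third, so the interval is minor.

minor 3rd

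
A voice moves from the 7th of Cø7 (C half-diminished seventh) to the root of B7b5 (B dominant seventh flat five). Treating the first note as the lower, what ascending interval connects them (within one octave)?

A1

The 7th of Cø7 (C half-diminished seventh) is Bb; the root of B7b5 (B dominant seventh flat five) is B.
1 letter names make it a unison; at 1 semitone (a half step wider than perfect) the quality is augmented.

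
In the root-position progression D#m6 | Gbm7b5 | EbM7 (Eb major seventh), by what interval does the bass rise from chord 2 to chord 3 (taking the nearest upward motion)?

major sixth

The roots are Gb and Eb.
Counting 6 letters and 9 half steps from Gb gives a major sixth.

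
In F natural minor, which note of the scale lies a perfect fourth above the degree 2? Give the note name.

C

The scale is F G A♭ B♭ C D♭ E♭.
The degree 2 is G; a perfect fourth above that is C — scale degree 5.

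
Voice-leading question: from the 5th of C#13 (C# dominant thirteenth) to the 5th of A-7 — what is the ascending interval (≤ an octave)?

minor 6th

The 5th of C#13 (C# dominant thirteenth) is G#; the 5th of A-7 is E.
From G# to E: 8 semitones over a sixth = minor.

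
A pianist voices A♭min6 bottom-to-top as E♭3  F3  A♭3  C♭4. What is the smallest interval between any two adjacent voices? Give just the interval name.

major 2nd

Adjacent intervals: E♭3→F3 = major second; F3→A♭3 = minor third; A♭3→C♭4 = minor third.
The smallest is E♭3 to F3, a major second (2 semitones).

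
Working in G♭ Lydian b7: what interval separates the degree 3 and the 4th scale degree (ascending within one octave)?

major second

Spelling G♭ Lydian b7: G♭ A♭ B♭ C D♭ E♭ F♭.
So we need the interval from B♭ up to C.
Counting 2 letters and 2 half steps from B♭ gives a major second.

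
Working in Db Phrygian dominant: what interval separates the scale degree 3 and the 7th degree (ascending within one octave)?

Db phrygian dominant: Db Ebb F Gb Ab Bbb Cb.
So we need the interval from F up to Cb.
5 letter names make it a fifth; at 6 semitones (a half step narrower than perfect) the quality is diminished.

diminished fifth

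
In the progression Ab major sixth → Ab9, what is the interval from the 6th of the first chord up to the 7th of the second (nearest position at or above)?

minor second

Ab major sixth has F as its 6th, and Ab9 has Gb as its 7th.
2 letter names make it a second; at 1 semitone (a half step narrower than major) the quality is minor.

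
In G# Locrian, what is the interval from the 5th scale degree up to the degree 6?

The scale runs G# A B C# D E F#.
5th scale degree = D; scale degree 6 = E.
D up to E spans 2 letter names and 2 semitones — a major second.

major second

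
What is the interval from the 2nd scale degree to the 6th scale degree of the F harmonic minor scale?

diminished fifth

F harmonic minor: F G A♭ B♭ C D♭ E.
The 2nd scale degree is G and the 6th degree is D♭.
G up to D♭ is 6 semitones, a half step narrower than a perfect fifth, so the interval is diminished.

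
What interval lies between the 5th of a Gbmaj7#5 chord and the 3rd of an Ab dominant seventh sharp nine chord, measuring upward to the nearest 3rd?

minor seventh

The 5th of Gbmaj7#5 is D; the 3rd of Ab dominant seventh sharp nine is C.
D up to C is 10 semitones, a half step narrower than a major seventh, so the interval is minor.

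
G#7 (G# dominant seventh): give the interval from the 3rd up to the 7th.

diminished fifth

Spelling the chord: G#–B#–D#–F#.
That puts B# below F#.
From B# to F#: 6 semitones over a fifth = diminished.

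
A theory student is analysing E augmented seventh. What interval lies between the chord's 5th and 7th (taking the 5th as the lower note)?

E+7: E–G#–B#–D.
So we need the interval from B# up to D.
B# up to D is 2 semitones, a whole step narrower than a major third, so the interval is diminished.

diminished 3rd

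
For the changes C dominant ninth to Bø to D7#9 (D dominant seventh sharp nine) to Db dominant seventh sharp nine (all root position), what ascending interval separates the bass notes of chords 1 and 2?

The roots are C and B.
C up to B spans 7 letter names and 11 semitones — a major seventh.

major 7th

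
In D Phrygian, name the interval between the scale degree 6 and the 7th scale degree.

major second

The scale runs D Eb F G A Bb C.
So we need the interval from Bb up to C.
Counting 2 letters and 2 half steps from Bb gives a major second.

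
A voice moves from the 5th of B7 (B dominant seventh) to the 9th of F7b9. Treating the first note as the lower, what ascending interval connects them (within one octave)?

B7 (B dominant seventh) has F♯ as its 5th, and F7b9 has G♭ as its 9th.
From F♯ to G♭: 0 semitones over a second = diminished.

diminished second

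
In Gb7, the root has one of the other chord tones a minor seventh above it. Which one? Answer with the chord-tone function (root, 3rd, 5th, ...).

7th

Spelling the chord: Gb–Bb–Db–Fb.
The root is Gb. A minor seventh above Gb is Fb.
Fb is the chord's 7th.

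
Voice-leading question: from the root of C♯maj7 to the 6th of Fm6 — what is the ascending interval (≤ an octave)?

minor second

C♯maj7 has C♯ as its root, and Fm6 has D as its 6th.
C♯ up to D is 1 semitone, a half step narrower than a major second, so the interval is minor.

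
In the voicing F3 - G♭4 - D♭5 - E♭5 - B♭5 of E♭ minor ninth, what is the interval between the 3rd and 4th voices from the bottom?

Those voices are D♭5 and E♭5.
D♭ up to E♭ spans 2 letter names and 2 semitones — a major second.

major second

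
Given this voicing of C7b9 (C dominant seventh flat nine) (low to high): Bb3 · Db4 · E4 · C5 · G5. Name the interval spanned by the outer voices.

The outer voices are Bb3 and G5.
From Bb to G is 21 semitones, exactly the major thirteenth.

M13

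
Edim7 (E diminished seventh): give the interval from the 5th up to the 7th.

m3

Spelling the chord: E, G, B♭, D♭.
The 5th is B♭ and the 7th is D♭.
From B♭ to D♭: 3 semitones over a third = minor.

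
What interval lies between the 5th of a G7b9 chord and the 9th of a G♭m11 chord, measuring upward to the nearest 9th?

diminished 5th

The 5th of G7b9 is D; the 9th of G♭m11 is A♭.
From D to A♭: 6 semitones over a fifth = diminished.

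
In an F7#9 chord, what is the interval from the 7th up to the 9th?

A3

F dominant seventh sharp nine: F A C Eb G#.
That puts Eb below G#.
Eb up to G# is 5 semitones, a half step wider than a major third, so the interval is augmented.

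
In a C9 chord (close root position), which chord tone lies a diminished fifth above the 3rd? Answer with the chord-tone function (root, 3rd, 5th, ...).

7th

C9 is spelled C E G Bb D.
The 3rd is E. A diminished fifth above E is Bb.
Bb is the chord's 7th.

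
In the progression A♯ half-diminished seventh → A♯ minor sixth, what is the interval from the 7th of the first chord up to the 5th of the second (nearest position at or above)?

A♯ half-diminished seventh has G♯ as its 7th, and A♯ minor sixth has E♯ as its 5th.
From G♯ to E♯ is 9 semitones, exactly the major sixth.

major sixth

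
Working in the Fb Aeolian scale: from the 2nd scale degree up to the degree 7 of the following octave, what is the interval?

minor 13th

The scale runs Fb Gb Abb Bbb Cb Dbb Ebb.
2nd scale degree = Gb; 7th scale degree (up an octave) = Ebb.
Gb up to Ebb is 20 semitones, a half step narrower than a major thirteenth, so the interval is minor.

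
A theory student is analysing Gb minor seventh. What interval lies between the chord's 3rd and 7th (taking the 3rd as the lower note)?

Gbm7 (Gb minor seventh): Gb-Bbb-Db-Fb.
So we need the interval from Bbb up to Fb.
Bbb up to Fb spans 5 letter names and 7 semitones — a perfect fifth.

P5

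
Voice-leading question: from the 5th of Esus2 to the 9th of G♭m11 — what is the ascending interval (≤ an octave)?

The 5th of Esus2 is B; the 9th of G♭m11 is A♭.
From B to A♭: 9 semitones over a seventh = diminished.

diminished seventh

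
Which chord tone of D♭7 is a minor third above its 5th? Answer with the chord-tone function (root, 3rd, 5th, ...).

7th

D♭7 is spelled D♭–F–A♭–C♭.
The 5th is A♭. A minor third above A♭ is C♭.
C♭ is the chord's 7th.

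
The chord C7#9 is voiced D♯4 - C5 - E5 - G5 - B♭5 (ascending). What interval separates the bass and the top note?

d13

The outer voices are D♯4 and B♭5.
13 letter names make it a thirteenth; at 19 semitones (a whole step narrower than major) the quality is diminished.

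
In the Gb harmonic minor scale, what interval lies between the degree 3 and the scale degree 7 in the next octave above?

augmented twelfth

Spelling the Gb harmonic minor scale: Gb Ab Bbb Cb Db Ebb F.
Degree 3 = Bbb; scale degree 7 (up an octave) = F.
From Bbb to F: 20 semitones over a twelfth = augmented.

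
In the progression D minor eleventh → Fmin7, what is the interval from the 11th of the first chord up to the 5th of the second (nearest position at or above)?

D minor eleventh has G as its 11th, and Fmin7 has C as its 5th.
From G to C is 5 semitones, exactly the perfect fourth.

P4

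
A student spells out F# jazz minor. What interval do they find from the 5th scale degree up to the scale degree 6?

major second

Spelling F# jazz minor: F# G# A B C# D# E#.
So we need the interval from C# up to D#.
Counting 2 letters and 2 half steps from C# gives a major second.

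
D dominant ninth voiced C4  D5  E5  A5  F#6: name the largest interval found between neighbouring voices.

Adjacent intervals: C4→D5 = major ninth; D5→E5 = major second; E5→A5 = perfect fourth; A5→F#6 = major sixth.
The largest is C4 to D5, a major ninth (14 semitones).

major ninth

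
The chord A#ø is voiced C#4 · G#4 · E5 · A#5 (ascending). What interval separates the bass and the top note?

The outer voices are C#4 and A#5.
C# up to A# spans 13 letter names and 21 semitones — a major thirteenth.

M13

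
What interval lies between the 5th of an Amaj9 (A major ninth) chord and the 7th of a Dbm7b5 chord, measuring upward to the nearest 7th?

diminished sixth

The 5th of Amaj9 (A major ninth) is E; the 7th of Dbm7b5 is Cb.
From E to Cb: 7 semitones over a sixth = diminished.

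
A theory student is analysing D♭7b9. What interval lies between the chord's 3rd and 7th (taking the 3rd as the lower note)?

diminished 5th

The chord tones of D♭7b9 (D♭ dominant seventh flat nine) are D♭ F A♭ C♭ E𝄫.
3rd = F; 7th = C♭.
F up to C♭ is 6 semitones, a half step narrower than a perfect fifth, so the interval is diminished.
That tritone between 3rd and 7th is what gives the dominant seventh its pull toward resolution.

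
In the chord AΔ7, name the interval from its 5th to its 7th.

M3

The chord tones of AM7 (A major seventh) are A-C#-E-G#.
The 5th is E and the 7th is G#.
From E to G# is 4 semitones, exactly the major third.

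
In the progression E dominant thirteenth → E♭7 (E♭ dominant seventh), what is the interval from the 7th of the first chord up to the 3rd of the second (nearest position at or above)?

P4

E dominant thirteenth has D as its 7th, and E♭7 (E♭ dominant seventh) has G as its 3rd.
D up to G spans 4 letter names and 5 semitones — a perfect fourth.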